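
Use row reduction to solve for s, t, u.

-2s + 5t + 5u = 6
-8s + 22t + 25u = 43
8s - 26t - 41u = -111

(2, -3, 5)

Forward elimination on [A|b]:
R2 <- R2 - (4)*R1:  [  0   2   5  19 ]
R3 <- R3 - (-4)*R1:  [   0   -6  -21  -87 ]
R3 <- R3 - (-3)*R2:  [   0    0   -6  -30 ]
Row echelon form:
[ -2  5   5  |    6 ]
[  0  2   5  |   19 ]
[  0  0  -6  |  -30 ]
Back-substitution:
u = (-30) / -6 = 5
t = (19 - (5)*(5)) / 2 = -3
s = (6 - (5)*(-3) - (5)*(5)) / -2 = 2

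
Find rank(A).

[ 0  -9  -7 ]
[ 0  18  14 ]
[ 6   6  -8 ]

Row reduction:
R1 <-> R3   (pivot in column 1 was zero)
[ 6   6  -8 ]
[ 0  18  14 ]
[ 0  -9  -7 ]
R3 <- R3 - (-1/2)*R2:  [ 0  0  0 ]
Row echelon form:
[ 6   6  -8 ]
[ 0  18  14 ]
[ 0   0   0 ]
Nonzero rows / pivot columns: 2

rank(A) = 2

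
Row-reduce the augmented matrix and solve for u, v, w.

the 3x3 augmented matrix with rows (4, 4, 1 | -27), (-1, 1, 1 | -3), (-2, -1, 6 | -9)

Forward elimination on [A|b]:
R2 <- R2 - (-1/4)*R1:  [     0      2    5/4  -39/4 ]
R3 <- R3 - (-1/2)*R1:  [     0      1   13/2  -45/2 ]
R3 <- R3 - (1/2)*R2:  [      0       0    47/8  -141/8 ]
Row echelon form:
[ 4  4     1  |     -27 ]
[ 0  2   5/4  |   -39/4 ]
[ 0  0  47/8  |  -141/8 ]
Back-substitution:
w = (-141/8) / (47/8) = -3
v = (-39/4 - (5/4)*(-3)) / 2 = -3
u = (-27 - (4)*(-3) - (1)*(-3)) / 4 = -3

(-3, -3, -3)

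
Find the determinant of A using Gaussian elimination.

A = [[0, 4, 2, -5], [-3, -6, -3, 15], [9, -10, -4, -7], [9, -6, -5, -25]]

Forward elimination:
R1 <-> R2   (pivot in column 1 was zero)
[ -3   -6  -3   15 ]
[  0    4   2   -5 ]
[  9  -10  -4   -7 ]
[  9   -6  -5  -25 ]
R3 <- R3 - (-3)*R1:  [   0  -28  -13   38 ]
R4 <- R4 - (-3)*R1:  [   0  -24  -14   20 ]
R3 <- R3 - (-7)*R2:  [ 0  0  1  3 ]
R4 <- R4 - (-6)*R2:  [   0    0   -2  -10 ]
R4 <- R4 - (-2)*R3:  [  0   0   0  -4 ]
Upper-triangular form:
[ -3  -6  -3  15 ]
[  0   4   2  -5 ]
[  0   0   1   3 ]
[  0   0   0  -4 ]
det(A) = (-1)^1 * (-3) * (4) * (1) * (-4) = -48  (1 row swap -> sign -1)

det(A) = -48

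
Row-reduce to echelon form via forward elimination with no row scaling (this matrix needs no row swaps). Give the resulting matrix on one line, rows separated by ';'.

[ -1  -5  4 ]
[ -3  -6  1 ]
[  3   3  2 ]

Forward elimination:
R2 <- R2 - (3)*R1:  [   0    9  -11 ]
R3 <- R3 - (-3)*R1:  [   0  -12   14 ]
R3 <- R3 - (-4/3)*R2:  [    0     0  -2/3 ]
Row echelon form:
[ -1  -5     4 ]
[  0   9   -11 ]
[  0   0  -2/3 ]

REF = [-1 -5 4; 0 9 -11; 0 0 -2/3]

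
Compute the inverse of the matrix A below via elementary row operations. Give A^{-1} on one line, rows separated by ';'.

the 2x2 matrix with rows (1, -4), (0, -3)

Gauss-Jordan on [A | I]:
R2 <- (1/-3)*R2:  [    0     1  |     0  -1/3 ]
R1 <- R1 - (-4)*R2:  [    1     0  |     1  -4/3 ]
Right block of [I | A^{-1}] is the inverse:
[ 1  -4/3 ]
[ 0  -1/3 ]

inverse = [1 -4/3; 0 -1/3]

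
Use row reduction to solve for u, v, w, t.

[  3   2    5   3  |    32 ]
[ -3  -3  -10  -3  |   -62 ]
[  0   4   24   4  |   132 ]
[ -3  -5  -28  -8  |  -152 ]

Forward elimination on [A|b]:
R2 <- R2 - (-1)*R1:  [   0   -1   -5    0  -30 ]
R4 <- R4 - (-1)*R1:  [    0    -3   -23    -5  -120 ]
R3 <- R3 - (-4)*R2:  [  0   0   4   4  12 ]
R4 <- R4 - (3)*R2:  [   0    0   -8   -5  -30 ]
R4 <- R4 - (-2)*R3:  [  0   0   0   3  -6 ]
Row echelon form:
[ 3   2   5  3  |   32 ]
[ 0  -1  -5  0  |  -30 ]
[ 0   0   4  4  |   12 ]
[ 0   0   0  3  |   -6 ]
Back-substitution:
t = (-6) / 3 = -2
w = (12 - (4)*(-2)) / 4 = 5
v = (-30 - (-5)*(5)) / -1 = 5
u = (32 - (2)*(5) - (5)*(5) - (3)*(-2)) / 3 = 1

(1, 5, 5, -2)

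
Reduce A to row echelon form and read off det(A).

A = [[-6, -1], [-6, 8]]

Forward elimination:
R2 <- R2 - (1)*R1:  [ 0  9 ]
Upper-triangular form:
[ -6  -1 ]
[  0   9 ]
det(A) = (-1)^0 * (-6) * (9) = -54  (0 row swaps -> sign +1)

det(A) = -54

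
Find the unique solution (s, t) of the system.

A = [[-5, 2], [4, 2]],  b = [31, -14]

Forward elimination on [A|b]:
R2 <- R2 - (-4/5)*R1:  [    0  18/5  54/5 ]
Row echelon form:
[ -5     2  |    31 ]
[  0  18/5  |  54/5 ]
Back-substitution:
t = (54/5) / (18/5) = 3
s = (31 - (2)*(3)) / -5 = -5

(-5, 3)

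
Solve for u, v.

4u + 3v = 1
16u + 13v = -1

Forward elimination on [A|b]:
R2 <- R2 - (4)*R1:  [  0   1  -5 ]
Row echelon form:
[ 4  3  |   1 ]
[ 0  1  |  -5 ]
Back-substitution:
v = (-5) / 1 = -5
u = (1 - (3)*(-5)) / 4 = 4

(4, -5)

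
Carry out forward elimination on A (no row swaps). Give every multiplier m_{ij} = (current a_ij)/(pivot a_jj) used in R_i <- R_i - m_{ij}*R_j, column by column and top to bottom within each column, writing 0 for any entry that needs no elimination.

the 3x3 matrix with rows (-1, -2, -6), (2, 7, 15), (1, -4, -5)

multipliers: -2, -1, -2

Forward elimination:
R2 <- R2 - (-2)*R1:  [ 0  3  3 ]
R3 <- R3 - (-1)*R1:  [   0   -6  -11 ]
R3 <- R3 - (-2)*R2:  [  0   0  -5 ]
Multipliers (in order of application): m_{21} = -2, m_{31} = -1, m_{32} = -2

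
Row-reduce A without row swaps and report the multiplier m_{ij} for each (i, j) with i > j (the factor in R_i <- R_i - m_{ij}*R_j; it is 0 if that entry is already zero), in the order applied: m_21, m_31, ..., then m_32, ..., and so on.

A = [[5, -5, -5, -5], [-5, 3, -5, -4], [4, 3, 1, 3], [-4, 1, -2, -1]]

Forward elimination:
R2 <- R2 - (-1)*R1:  [   0   -2  -10   -9 ]
R3 <- R3 - (4/5)*R1:  [ 0  7  5  7 ]
R4 <- R4 - (-4/5)*R1:  [  0  -3  -6  -5 ]
R3 <- R3 - (-7/2)*R2:  [     0      0    -30  -49/2 ]
R4 <- R4 - (3/2)*R2:  [    0     0     9  17/2 ]
R4 <- R4 - (-3/10)*R3:  [     0      0      0  23/20 ]
Multipliers (in order of application): m_{21} = -1, m_{31} = 4/5, m_{41} = -4/5, m_{32} = -7/2, m_{42} = 3/2, m_{43} = -3/10

multipliers: -1, 4/5, -4/5, -7/2, 3/2, -3/10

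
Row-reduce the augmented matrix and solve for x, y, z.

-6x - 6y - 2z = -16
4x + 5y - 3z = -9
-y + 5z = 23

(-1, 2, 5)

Forward elimination on [A|b]:
R2 <- R2 - (-2/3)*R1:  [     0      1  -13/3  -59/3 ]
R3 <- R3 - (-1)*R2:  [    0     0   2/3  10/3 ]
Row echelon form:
[ -6  -6     -2  |    -16 ]
[  0   1  -13/3  |  -59/3 ]
[  0   0    2/3  |   10/3 ]
Back-substitution:
z = (10/3) / (2/3) = 5
y = (-59/3 - (-13/3)*(5)) / 1 = 2
x = (-16 - (-6)*(2) - (-2)*(5)) / -6 = -1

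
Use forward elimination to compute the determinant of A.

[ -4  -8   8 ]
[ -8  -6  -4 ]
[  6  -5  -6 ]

det(A) = 1120

Forward elimination:
R2 <- R2 - (2)*R1:  [   0   10  -20 ]
R3 <- R3 - (-3/2)*R1:  [   0  -17    6 ]
R3 <- R3 - (-17/10)*R2:  [   0    0  -28 ]
Upper-triangular form:
[ -4  -8    8 ]
[  0  10  -20 ]
[  0   0  -28 ]
det(A) = (-1)^0 * (-4) * (10) * (-28) = 1120  (0 row swaps -> sign +1)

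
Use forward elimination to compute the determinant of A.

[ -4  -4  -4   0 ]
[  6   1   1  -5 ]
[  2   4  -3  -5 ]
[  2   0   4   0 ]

det(A) = 280

Forward elimination:
R2 <- R2 - (-3/2)*R1:  [  0  -5  -5  -5 ]
R3 <- R3 - (-1/2)*R1:  [  0   2  -5  -5 ]
R4 <- R4 - (-1/2)*R1:  [  0  -2   2   0 ]
R3 <- R3 - (-2/5)*R2:  [  0   0  -7  -7 ]
R4 <- R4 - (2/5)*R2:  [ 0  0  4  2 ]
R4 <- R4 - (-4/7)*R3:  [  0   0   0  -2 ]
Upper-triangular form:
[ -4  -4  -4   0 ]
[  0  -5  -5  -5 ]
[  0   0  -7  -7 ]
[  0   0   0  -2 ]
det(A) = (-1)^0 * (-4) * (-5) * (-7) * (-2) = 280  (0 row swaps -> sign +1)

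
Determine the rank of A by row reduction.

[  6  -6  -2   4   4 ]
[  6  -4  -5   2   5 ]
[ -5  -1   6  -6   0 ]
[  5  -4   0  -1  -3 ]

rank(A) = 4

Row reduction:
R2 <- R2 - (1)*R1:  [  0   2  -3  -2   1 ]
R3 <- R3 - (-5/6)*R1:  [    0    -6  13/3  -8/3  10/3 ]
R4 <- R4 - (5/6)*R1:  [     0      1    5/3  -13/3  -19/3 ]
R3 <- R3 - (-3)*R2:  [     0      0  -14/3  -26/3   19/3 ]
R4 <- R4 - (1/2)*R2:  [     0      0   19/6  -10/3  -41/6 ]
R4 <- R4 - (-19/28)*R3:  [       0        0        0  -129/14   -71/28 ]
Row echelon form:
[ 6  -6     -2        4       4 ]
[ 0   2     -3       -2       1 ]
[ 0   0  -14/3    -26/3    19/3 ]
[ 0   0      0  -129/14  -71/28 ]
Nonzero rows / pivot columns: 4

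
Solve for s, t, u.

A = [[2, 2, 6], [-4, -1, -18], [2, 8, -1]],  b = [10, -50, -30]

Forward elimination on [A|b]:
R2 <- R2 - (-2)*R1:  [   0    3   -6  -30 ]
R3 <- R3 - (1)*R1:  [   0    6   -7  -40 ]
R3 <- R3 - (2)*R2:  [  0   0   5  20 ]
Row echelon form:
[ 2  2   6  |   10 ]
[ 0  3  -6  |  -30 ]
[ 0  0   5  |   20 ]
Back-substitution:
u = (20) / 5 = 4
t = (-30 - (-6)*(4)) / 3 = -2
s = (10 - (2)*(-2) - (6)*(4)) / 2 = -5

(-5, -2, 4)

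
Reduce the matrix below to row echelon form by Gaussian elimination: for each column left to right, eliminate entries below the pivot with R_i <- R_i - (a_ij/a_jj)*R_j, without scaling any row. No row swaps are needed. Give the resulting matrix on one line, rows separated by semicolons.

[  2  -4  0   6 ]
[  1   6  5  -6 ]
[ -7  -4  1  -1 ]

REF = [2 -4 0 6; 0 8 5 -9; 0 0 49/4 -1/4]

Forward elimination:
R2 <- R2 - (1/2)*R1:  [  0   8   5  -9 ]
R3 <- R3 - (-7/2)*R1:  [   0  -18    1   20 ]
R3 <- R3 - (-9/4)*R2:  [    0     0  49/4  -1/4 ]
Row echelon form:
[ 2  -4     0     6 ]
[ 0   8     5    -9 ]
[ 0   0  49/4  -1/4 ]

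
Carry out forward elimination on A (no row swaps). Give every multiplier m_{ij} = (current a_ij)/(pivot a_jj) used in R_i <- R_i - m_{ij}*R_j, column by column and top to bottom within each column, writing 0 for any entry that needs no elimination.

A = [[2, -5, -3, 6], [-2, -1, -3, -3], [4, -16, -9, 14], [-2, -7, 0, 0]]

multipliers: -1, 2, -1, 1, 2, 3

Forward elimination:
R2 <- R2 - (-1)*R1:  [  0  -6  -6   3 ]
R3 <- R3 - (2)*R1:  [  0  -6  -3   2 ]
R4 <- R4 - (-1)*R1:  [   0  -12   -3    6 ]
R3 <- R3 - (1)*R2:  [  0   0   3  -1 ]
R4 <- R4 - (2)*R2:  [ 0  0  9  0 ]
R4 <- R4 - (3)*R3:  [ 0  0  0  3 ]
Multipliers (in order of application): m_{21} = -1, m_{31} = 2, m_{41} = -1, m_{32} = 1, m_{42} = 2, m_{43} = 3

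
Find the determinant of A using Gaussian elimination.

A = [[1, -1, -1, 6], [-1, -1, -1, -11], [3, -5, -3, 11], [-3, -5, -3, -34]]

det(A) = -24

Forward elimination:
R2 <- R2 - (-1)*R1:  [  0  -2  -2  -5 ]
R3 <- R3 - (3)*R1:  [  0  -2   0  -7 ]
R4 <- R4 - (-3)*R1:  [   0   -8   -6  -16 ]
R3 <- R3 - (1)*R2:  [  0   0   2  -2 ]
R4 <- R4 - (4)*R2:  [ 0  0  2  4 ]
R4 <- R4 - (1)*R3:  [ 0  0  0  6 ]
Upper-triangular form:
[ 1  -1  -1   6 ]
[ 0  -2  -2  -5 ]
[ 0   0   2  -2 ]
[ 0   0   0   6 ]
det(A) = (-1)^0 * (1) * (-2) * (2) * (6) = -24  (0 row swaps -> sign +1)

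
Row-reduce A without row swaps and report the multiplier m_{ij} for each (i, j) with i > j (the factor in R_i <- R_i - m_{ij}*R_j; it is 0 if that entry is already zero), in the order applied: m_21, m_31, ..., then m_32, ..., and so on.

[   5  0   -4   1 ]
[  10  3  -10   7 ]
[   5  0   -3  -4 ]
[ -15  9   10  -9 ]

multipliers: 2, 1, -3, 0, 3, 4

Forward elimination:
R2 <- R2 - (2)*R1:  [  0   3  -2   5 ]
R3 <- R3 - (1)*R1:  [  0   0   1  -5 ]
R4 <- R4 - (-3)*R1:  [  0   9  -2  -6 ]
R3: entry in column 2 is already 0 -> m_{32} = 0 (no row operation needed)
R4 <- R4 - (3)*R2:  [   0    0    4  -21 ]
R4 <- R4 - (4)*R3:  [  0   0   0  -1 ]
Multipliers (in order of application): m_{21} = 2, m_{31} = 1, m_{41} = -3, m_{32} = 0, m_{42} = 3, m_{43} = 4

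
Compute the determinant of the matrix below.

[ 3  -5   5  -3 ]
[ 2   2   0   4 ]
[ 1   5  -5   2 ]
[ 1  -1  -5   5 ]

det(A) = -660

Forward elimination:
R2 <- R2 - (2/3)*R1:  [     0   16/3  -10/3      6 ]
R3 <- R3 - (1/3)*R1:  [     0   20/3  -20/3      3 ]
R4 <- R4 - (1/3)*R1:  [     0    2/3  -20/3      6 ]
R3 <- R3 - (5/4)*R2:  [    0     0  -5/2  -9/2 ]
R4 <- R4 - (1/8)*R2:  [     0      0  -25/4   21/4 ]
R4 <- R4 - (5/2)*R3:  [    0     0     0  33/2 ]
Upper-triangular form:
[ 3    -5      5    -3 ]
[ 0  16/3  -10/3     6 ]
[ 0     0   -5/2  -9/2 ]
[ 0     0      0  33/2 ]
det(A) = (-1)^0 * (3) * (16/3) * (-5/2) * (33/2) = -660  (0 row swaps -> sign +1)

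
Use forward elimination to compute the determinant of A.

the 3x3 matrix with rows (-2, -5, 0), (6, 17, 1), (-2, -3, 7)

Forward elimination:
R2 <- R2 - (-3)*R1:  [ 0  2  1 ]
R3 <- R3 - (1)*R1:  [ 0  2  7 ]
R3 <- R3 - (1)*R2:  [ 0  0  6 ]
Upper-triangular form:
[ -2  -5  0 ]
[  0   2  1 ]
[  0   0  6 ]
det(A) = (-1)^0 * (-2) * (2) * (6) = -24  (0 row swaps -> sign +1)

det(A) = -24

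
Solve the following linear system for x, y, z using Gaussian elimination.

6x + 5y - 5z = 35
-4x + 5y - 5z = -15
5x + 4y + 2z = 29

(5, 1, 0)

Forward elimination on [A|b]:
R2 <- R2 - (-2/3)*R1:  [     0   25/3  -25/3   25/3 ]
R3 <- R3 - (5/6)*R1:  [    0  -1/6  37/6  -1/6 ]
R3 <- R3 - (-1/50)*R2:  [ 0  0  6  0 ]
Row echelon form:
[ 6     5     -5  |    35 ]
[ 0  25/3  -25/3  |  25/3 ]
[ 0     0      6  |     0 ]
Back-substitution:
z = (0) / 6 = 0
y = (25/3 - (-25/3)*(0)) / (25/3) = 1
x = (35 - (5)*(1) - (-5)*(0)) / 6 = 5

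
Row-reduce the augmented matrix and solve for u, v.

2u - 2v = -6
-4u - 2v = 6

Forward elimination on [A|b]:
R2 <- R2 - (-2)*R1:  [  0  -6  -6 ]
Row echelon form:
[ 2  -2  |  -6 ]
[ 0  -6  |  -6 ]
Back-substitution:
v = (-6) / -6 = 1
u = (-6 - (-2)*(1)) / 2 = -2

(-2, 1)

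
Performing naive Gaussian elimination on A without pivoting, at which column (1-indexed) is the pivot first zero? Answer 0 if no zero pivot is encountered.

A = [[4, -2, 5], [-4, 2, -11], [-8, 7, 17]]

first zero-pivot column = 2

Naive forward elimination:
R2 <- R2 - (-1)*R1:  [  0   0  -6 ]
R3 <- R3 - (-2)*R1:  [  0   3  27 ]
Matrix at this point:
[ 4  -2   5 ]
[ 0   0  -6 ]
[ 0   3  27 ]
Pivot entry (2,2) is zero but row 3 has 3 in column 2 -> naive elimination stops; a row interchange (e.g. R2 <-> R3) would be required here.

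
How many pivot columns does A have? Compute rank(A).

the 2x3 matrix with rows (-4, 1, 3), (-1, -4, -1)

Row reduction:
R2 <- R2 - (1/4)*R1:  [     0  -17/4   -7/4 ]
Row echelon form:
[ -4      1     3 ]
[  0  -17/4  -7/4 ]
Nonzero rows / pivot columns: 2

rank(A) = 2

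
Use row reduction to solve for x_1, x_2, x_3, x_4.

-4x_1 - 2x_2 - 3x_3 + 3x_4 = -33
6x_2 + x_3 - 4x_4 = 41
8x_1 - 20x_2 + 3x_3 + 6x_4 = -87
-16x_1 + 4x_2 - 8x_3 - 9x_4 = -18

Forward elimination on [A|b]:
R3 <- R3 - (-2)*R1:  [    0   -24    -3    12  -153 ]
R4 <- R4 - (4)*R1:  [   0   12    4  -21  114 ]
R3 <- R3 - (-4)*R2:  [  0   0   1  -4  11 ]
R4 <- R4 - (2)*R2:  [   0    0    2  -13   32 ]
R4 <- R4 - (2)*R3:  [  0   0   0  -5  10 ]
Row echelon form:
[ -4  -2  -3   3  |  -33 ]
[  0   6   1  -4  |   41 ]
[  0   0   1  -4  |   11 ]
[  0   0   0  -5  |   10 ]
Back-substitution:
x_4 = (10) / -5 = -2
x_3 = (11 - (-4)*(-2)) / 1 = 3
x_2 = (41 - (1)*(3) - (-4)*(-2)) / 6 = 5
x_1 = (-33 - (-2)*(5) - (-3)*(3) - (3)*(-2)) / -4 = 2

(2, 5, 3, -2)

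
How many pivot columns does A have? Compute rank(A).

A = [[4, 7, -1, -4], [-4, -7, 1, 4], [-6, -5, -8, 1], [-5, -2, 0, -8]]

rank(A) = 3

Row reduction:
R2 <- R2 - (-1)*R1:  [ 0  0  0  0 ]
R3 <- R3 - (-3/2)*R1:  [     0   11/2  -19/2     -5 ]
R4 <- R4 - (-5/4)*R1:  [    0  27/4  -5/4   -13 ]
R2 <-> R3   (pivot in column 2 was zero)
[ 4     7     -1   -4 ]
[ 0  11/2  -19/2   -5 ]
[ 0     0      0    0 ]
[ 0  27/4   -5/4  -13 ]
R4 <- R4 - (27/22)*R2:  [       0        0   229/22  -151/22 ]
R3 <-> R4   (pivot in column 3 was zero)
[ 4     7      -1       -4 ]
[ 0  11/2   -19/2       -5 ]
[ 0     0  229/22  -151/22 ]
[ 0     0       0        0 ]
Row echelon form:
[ 4     7      -1       -4 ]
[ 0  11/2   -19/2       -5 ]
[ 0     0  229/22  -151/22 ]
[ 0     0       0        0 ]
Nonzero rows / pivot columns: 3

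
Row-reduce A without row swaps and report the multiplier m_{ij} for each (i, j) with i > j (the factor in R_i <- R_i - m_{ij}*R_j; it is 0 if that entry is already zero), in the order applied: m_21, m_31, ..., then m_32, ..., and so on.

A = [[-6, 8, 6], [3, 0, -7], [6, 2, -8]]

multipliers: -1/2, -1, 5/2

Forward elimination:
R2 <- R2 - (-1/2)*R1:  [  0   4  -4 ]
R3 <- R3 - (-1)*R1:  [  0  10  -2 ]
R3 <- R3 - (5/2)*R2:  [ 0  0  8 ]
Multipliers (in order of application): m_{21} = -1/2, m_{31} = -1, m_{32} = 5/2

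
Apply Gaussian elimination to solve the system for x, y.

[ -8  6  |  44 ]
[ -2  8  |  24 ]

(-4, 2)

Forward elimination on [A|b]:
R2 <- R2 - (1/4)*R1:  [    0  13/2    13 ]
Row echelon form:
[ -8     6  |  44 ]
[  0  13/2  |  13 ]
Back-substitution:
y = (13) / (13/2) = 2
x = (44 - (6)*(2)) / -8 = -4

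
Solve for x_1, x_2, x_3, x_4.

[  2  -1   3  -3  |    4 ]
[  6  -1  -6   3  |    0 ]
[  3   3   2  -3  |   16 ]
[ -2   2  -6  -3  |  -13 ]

(2, 3, 2, 1)

Forward elimination on [A|b]:
R2 <- R2 - (3)*R1:  [   0    2  -15   12  -12 ]
R3 <- R3 - (3/2)*R1:  [    0   9/2  -5/2   3/2    10 ]
R4 <- R4 - (-1)*R1:  [  0   1  -3  -6  -9 ]
R3 <- R3 - (9/4)*R2:  [     0      0  125/4  -51/2     37 ]
R4 <- R4 - (1/2)*R2:  [   0    0  9/2  -12   -3 ]
R4 <- R4 - (18/125)*R3:  [         0          0          0  -1041/125  -1041/125 ]
Row echelon form:
[ 2  -1      3         -3  |          4 ]
[ 0   2    -15         12  |        -12 ]
[ 0   0  125/4      -51/2  |         37 ]
[ 0   0      0  -1041/125  |  -1041/125 ]
Back-substitution:
x_4 = (-1041/125) / (-1041/125) = 1
x_3 = (37 - (-51/2)*(1)) / (125/4) = 2
x_2 = (-12 - (-15)*(2) - (12)*(1)) / 2 = 3
x_1 = (4 - (-1)*(3) - (3)*(2) - (-3)*(1)) / 2 = 2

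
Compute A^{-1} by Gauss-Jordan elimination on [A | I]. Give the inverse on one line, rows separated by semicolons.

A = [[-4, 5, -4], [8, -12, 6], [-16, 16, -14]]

Gauss-Jordan on [A | I]:
R1 <- (1/-4)*R1:  [    1  -5/4     1  |  -1/4     0     0 ]
R2 <- R2 - (8)*R1:  [  0  -2  -2  |   2   1   0 ]
R3 <- R3 - (-16)*R1:  [  0  -4   2  |  -4   0   1 ]
R2 <- (1/-2)*R2:  [    0     1     1  |    -1  -1/2     0 ]
R1 <- R1 - (-5/4)*R2:  [    1     0   9/4  |  -3/2  -5/8     0 ]
R3 <- R3 - (-4)*R2:  [  0   0   6  |  -8  -2   1 ]
R3 <- (1/6)*R3:  [    0     0     1  |  -4/3  -1/3   1/6 ]
R1 <- R1 - (9/4)*R3:  [    1     0     0  |   3/2   1/8  -3/8 ]
R2 <- R2 - (1)*R3:  [    0     1     0  |   1/3  -1/6  -1/6 ]
Right block of [I | A^{-1}] is the inverse:
[  3/2   1/8  -3/8 ]
[  1/3  -1/6  -1/6 ]
[ -4/3  -1/3   1/6 ]

inverse = [3/2 1/8 -3/8; 1/3 -1/6 -1/6; -4/3 -1/3 1/6]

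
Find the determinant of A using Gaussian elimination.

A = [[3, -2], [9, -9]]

det(A) = -9

Forward elimination:
R2 <- R2 - (3)*R1:  [  0  -3 ]
Upper-triangular form:
[ 3  -2 ]
[ 0  -3 ]
det(A) = (-1)^0 * (3) * (-3) = -9  (0 row swaps -> sign +1)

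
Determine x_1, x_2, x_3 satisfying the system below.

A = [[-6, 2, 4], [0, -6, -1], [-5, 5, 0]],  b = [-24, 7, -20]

(3, -1, -1)

Forward elimination on [A|b]:
R3 <- R3 - (5/6)*R1:  [     0   10/3  -10/3      0 ]
R3 <- R3 - (-5/9)*R2:  [     0      0  -35/9   35/9 ]
Row echelon form:
[ -6   2      4  |   -24 ]
[  0  -6     -1  |     7 ]
[  0   0  -35/9  |  35/9 ]
Back-substitution:
x_3 = (35/9) / (-35/9) = -1
x_2 = (7 - (-1)*(-1)) / -6 = -1
x_1 = (-24 - (2)*(-1) - (4)*(-1)) / -6 = 3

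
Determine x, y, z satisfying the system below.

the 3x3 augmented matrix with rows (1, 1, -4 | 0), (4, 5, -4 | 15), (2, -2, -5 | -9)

Forward elimination on [A|b]:
R2 <- R2 - (4)*R1:  [  0   1  12  15 ]
R3 <- R3 - (2)*R1:  [  0  -4   3  -9 ]
R3 <- R3 - (-4)*R2:  [  0   0  51  51 ]
Row echelon form:
[ 1  1  -4  |   0 ]
[ 0  1  12  |  15 ]
[ 0  0  51  |  51 ]
Back-substitution:
z = (51) / 51 = 1
y = (15 - (12)*(1)) / 1 = 3
x = (0 - (1)*(3) - (-4)*(1)) / 1 = 1

(1, 3, 1)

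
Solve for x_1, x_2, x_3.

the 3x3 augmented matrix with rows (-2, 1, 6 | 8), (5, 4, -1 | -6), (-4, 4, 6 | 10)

(-1, 0, 1)

Forward elimination on [A|b]:
R2 <- R2 - (-5/2)*R1:  [    0  13/2    14    14 ]
R3 <- R3 - (2)*R1:  [  0   2  -6  -6 ]
R3 <- R3 - (4/13)*R2:  [       0        0  -134/13  -134/13 ]
Row echelon form:
[ -2     1        6  |        8 ]
[  0  13/2       14  |       14 ]
[  0     0  -134/13  |  -134/13 ]
Back-substitution:
x_3 = (-134/13) / (-134/13) = 1
x_2 = (14 - (14)*(1)) / (13/2) = 0
x_1 = (8 - (1)*(0) - (6)*(1)) / -2 = -1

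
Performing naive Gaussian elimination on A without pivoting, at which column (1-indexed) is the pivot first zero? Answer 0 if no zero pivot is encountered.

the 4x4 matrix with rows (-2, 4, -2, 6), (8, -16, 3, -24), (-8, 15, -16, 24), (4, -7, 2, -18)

first zero-pivot column = 2

Naive forward elimination:
R2 <- R2 - (-4)*R1:  [  0   0  -5   0 ]
R3 <- R3 - (4)*R1:  [  0  -1  -8   0 ]
R4 <- R4 - (-2)*R1:  [  0   1  -2  -6 ]
Matrix at this point:
[ -2   4  -2   6 ]
[  0   0  -5   0 ]
[  0  -1  -8   0 ]
[  0   1  -2  -6 ]
Pivot entry (2,2) is zero but row 3 has -1 in column 2 -> naive elimination stops; a row interchange (e.g. R2 <-> R3) would be required here.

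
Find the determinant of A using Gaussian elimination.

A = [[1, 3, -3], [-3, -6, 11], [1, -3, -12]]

Forward elimination:
R2 <- R2 - (-3)*R1:  [ 0  3  2 ]
R3 <- R3 - (1)*R1:  [  0  -6  -9 ]
R3 <- R3 - (-2)*R2:  [  0   0  -5 ]
Upper-triangular form:
[ 1  3  -3 ]
[ 0  3   2 ]
[ 0  0  -5 ]
det(A) = (-1)^0 * (1) * (3) * (-5) = -15  (0 row swaps -> sign +1)

det(A) = -15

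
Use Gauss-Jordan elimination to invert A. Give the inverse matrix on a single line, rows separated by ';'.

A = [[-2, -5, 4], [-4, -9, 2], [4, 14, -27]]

inverse = [-43/2 79/10 -13/5; 10 -19/5 6/5; 2 -4/5 1/5]

Gauss-Jordan on [A | I]:
R1 <- (1/-2)*R1:  [    1   5/2    -2  |  -1/2     0     0 ]
R2 <- R2 - (-4)*R1:  [  0   1  -6  |  -2   1   0 ]
R3 <- R3 - (4)*R1:  [   0    4  -19  |    2    0    1 ]
R1 <- R1 - (5/2)*R2:  [    1     0    13  |   9/2  -5/2     0 ]
R3 <- R3 - (4)*R2:  [  0   0   5  |  10  -4   1 ]
R3 <- (1/5)*R3:  [    0     0     1  |     2  -4/5   1/5 ]
R1 <- R1 - (13)*R3:  [     1      0      0  |  -43/2  79/10  -13/5 ]
R2 <- R2 - (-6)*R3:  [     0      1      0  |     10  -19/5    6/5 ]
Right block of [I | A^{-1}] is the inverse:
[ -43/2  79/10  -13/5 ]
[    10  -19/5    6/5 ]
[     2   -4/5    1/5 ]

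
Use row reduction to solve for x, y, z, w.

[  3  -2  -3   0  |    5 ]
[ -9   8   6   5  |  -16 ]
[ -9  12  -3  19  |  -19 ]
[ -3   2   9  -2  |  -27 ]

Forward elimination on [A|b]:
R2 <- R2 - (-3)*R1:  [  0   2  -3   5  -1 ]
R3 <- R3 - (-3)*R1:  [   0    6  -12   19   -4 ]
R4 <- R4 - (-1)*R1:  [   0    0    6   -2  -22 ]
R3 <- R3 - (3)*R2:  [  0   0  -3   4  -1 ]
R4 <- R4 - (-2)*R3:  [   0    0    0    6  -24 ]
Row echelon form:
[ 3  -2  -3  0  |    5 ]
[ 0   2  -3  5  |   -1 ]
[ 0   0  -3  4  |   -1 ]
[ 0   0   0  6  |  -24 ]
Back-substitution:
w = (-24) / 6 = -4
z = (-1 - (4)*(-4)) / -3 = -5
y = (-1 - (-3)*(-5) - (5)*(-4)) / 2 = 2
x = (5 - (-2)*(2) - (-3)*(-5)) / 3 = -2

(-2, 2, -5, -4)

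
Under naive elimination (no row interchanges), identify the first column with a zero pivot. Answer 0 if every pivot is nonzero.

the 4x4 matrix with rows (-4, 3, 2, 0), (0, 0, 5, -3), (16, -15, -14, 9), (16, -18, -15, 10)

Naive forward elimination:
R3 <- R3 - (-4)*R1:  [  0  -3  -6   9 ]
R4 <- R4 - (-4)*R1:  [  0  -6  -7  10 ]
Matrix at this point:
[ -4   3   2   0 ]
[  0   0   5  -3 ]
[  0  -3  -6   9 ]
[  0  -6  -7  10 ]
Pivot entry (2,2) is zero but row 3 has -3 in column 2 -> naive elimination stops; a row interchange (e.g. R2 <-> R3) would be required here.

first zero-pivot column = 2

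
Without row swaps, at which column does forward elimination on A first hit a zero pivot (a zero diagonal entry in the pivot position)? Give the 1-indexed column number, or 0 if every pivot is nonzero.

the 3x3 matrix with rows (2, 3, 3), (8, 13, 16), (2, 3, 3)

first zero-pivot column = 3

Naive forward elimination:
R2 <- R2 - (4)*R1:  [ 0  1  4 ]
R3 <- R3 - (1)*R1:  [ 0  0  0 ]
Matrix at this point:
[ 2  3  3 ]
[ 0  1  4 ]
[ 0  0  0 ]
Pivot entry (3,3) in the last row is zero and there are no rows below to swap with -> zero pivot in column 3 (A is singular).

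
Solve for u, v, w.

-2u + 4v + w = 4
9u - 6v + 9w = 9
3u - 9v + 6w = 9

(-1, 0, 2)

Forward elimination on [A|b]:
R2 <- R2 - (-9/2)*R1:  [    0    12  27/2    27 ]
R3 <- R3 - (-3/2)*R1:  [    0    -3  15/2    15 ]
R3 <- R3 - (-1/4)*R2:  [    0     0  87/8  87/4 ]
Row echelon form:
[ -2   4     1  |     4 ]
[  0  12  27/2  |    27 ]
[  0   0  87/8  |  87/4 ]
Back-substitution:
w = (87/4) / (87/8) = 2
v = (27 - (27/2)*(2)) / 12 = 0
u = (4 - (4)*(0) - (1)*(2)) / -2 = -1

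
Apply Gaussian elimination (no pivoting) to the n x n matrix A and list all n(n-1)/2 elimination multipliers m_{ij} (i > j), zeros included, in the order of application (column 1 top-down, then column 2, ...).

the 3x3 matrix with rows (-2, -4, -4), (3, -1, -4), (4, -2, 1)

multipliers: -3/2, -2, 10/7

Forward elimination:
R2 <- R2 - (-3/2)*R1:  [   0   -7  -10 ]
R3 <- R3 - (-2)*R1:  [   0  -10   -7 ]
R3 <- R3 - (10/7)*R2:  [    0     0  51/7 ]
Multipliers (in order of application): m_{21} = -3/2, m_{31} = -2, m_{32} = 10/7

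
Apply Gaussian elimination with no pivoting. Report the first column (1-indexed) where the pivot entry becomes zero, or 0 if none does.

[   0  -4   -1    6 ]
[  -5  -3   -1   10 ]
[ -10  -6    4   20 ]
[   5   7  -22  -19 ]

first zero-pivot column = 1

Naive forward elimination:
Pivot entry (1,1) is zero but row 2 has -5 in column 1 -> naive elimination stops; a row interchange (e.g. R1 <-> R2) would be required here.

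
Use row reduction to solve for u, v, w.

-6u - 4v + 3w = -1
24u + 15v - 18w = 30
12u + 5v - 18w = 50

(-5, 4, -5)

Forward elimination on [A|b]:
R2 <- R2 - (-4)*R1:  [  0  -1  -6  26 ]
R3 <- R3 - (-2)*R1:  [   0   -3  -12   48 ]
R3 <- R3 - (3)*R2:  [   0    0    6  -30 ]
Row echelon form:
[ -6  -4   3  |   -1 ]
[  0  -1  -6  |   26 ]
[  0   0   6  |  -30 ]
Back-substitution:
w = (-30) / 6 = -5
v = (26 - (-6)*(-5)) / -1 = 4
u = (-1 - (-4)*(4) - (3)*(-5)) / -6 = -5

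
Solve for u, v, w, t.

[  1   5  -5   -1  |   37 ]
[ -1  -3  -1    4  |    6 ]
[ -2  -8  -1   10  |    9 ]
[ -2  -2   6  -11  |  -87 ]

(2, 5, -3, 5)

Forward elimination on [A|b]:
R2 <- R2 - (-1)*R1:  [  0   2  -6   3  43 ]
R3 <- R3 - (-2)*R1:  [   0    2  -11    8   83 ]
R4 <- R4 - (-2)*R1:  [   0    8   -4  -13  -13 ]
R3 <- R3 - (1)*R2:  [  0   0  -5   5  40 ]
R4 <- R4 - (4)*R2:  [    0     0    20   -25  -185 ]
R4 <- R4 - (-4)*R3:  [   0    0    0   -5  -25 ]
Row echelon form:
[ 1  5  -5  -1  |   37 ]
[ 0  2  -6   3  |   43 ]
[ 0  0  -5   5  |   40 ]
[ 0  0   0  -5  |  -25 ]
Back-substitution:
t = (-25) / -5 = 5
w = (40 - (5)*(5)) / -5 = -3
v = (43 - (-6)*(-3) - (3)*(5)) / 2 = 5
u = (37 - (5)*(5) - (-5)*(-3) - (-1)*(5)) / 1 = 2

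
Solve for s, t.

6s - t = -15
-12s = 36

Forward elimination on [A|b]:
R2 <- R2 - (-2)*R1:  [  0  -2   6 ]
Row echelon form:
[ 6  -1  |  -15 ]
[ 0  -2  |    6 ]
Back-substitution:
t = (6) / -2 = -3
s = (-15 - (-1)*(-3)) / 6 = -3

(-3, -3)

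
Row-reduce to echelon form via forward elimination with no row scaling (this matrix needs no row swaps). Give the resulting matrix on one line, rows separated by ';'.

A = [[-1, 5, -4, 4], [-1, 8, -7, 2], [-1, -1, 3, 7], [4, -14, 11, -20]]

Forward elimination:
R2 <- R2 - (1)*R1:  [  0   3  -3  -2 ]
R3 <- R3 - (1)*R1:  [  0  -6   7   3 ]
R4 <- R4 - (-4)*R1:  [  0   6  -5  -4 ]
R3 <- R3 - (-2)*R2:  [  0   0   1  -1 ]
R4 <- R4 - (2)*R2:  [ 0  0  1  0 ]
R4 <- R4 - (1)*R3:  [ 0  0  0  1 ]
Row echelon form:
[ -1  5  -4   4 ]
[  0  3  -3  -2 ]
[  0  0   1  -1 ]
[  0  0   0   1 ]

REF = [-1 5 -4 4; 0 3 -3 -2; 0 0 1 -1; 0 0 0 1]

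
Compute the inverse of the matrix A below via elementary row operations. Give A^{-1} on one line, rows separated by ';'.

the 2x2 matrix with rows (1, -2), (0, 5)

Gauss-Jordan on [A | I]:
R2 <- (1/5)*R2:  [   0    1  |    0  1/5 ]
R1 <- R1 - (-2)*R2:  [   1    0  |    1  2/5 ]
Right block of [I | A^{-1}] is the inverse:
[ 1  2/5 ]
[ 0  1/5 ]

inverse = [1 2/5; 0 1/5]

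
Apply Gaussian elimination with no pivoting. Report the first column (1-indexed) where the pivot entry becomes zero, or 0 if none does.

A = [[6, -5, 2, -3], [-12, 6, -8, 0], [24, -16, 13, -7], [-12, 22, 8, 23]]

first zero-pivot column = 0

Naive forward elimination:
R2 <- R2 - (-2)*R1:  [  0  -4  -4  -6 ]
R3 <- R3 - (4)*R1:  [ 0  4  5  5 ]
R4 <- R4 - (-2)*R1:  [  0  12  12  17 ]
R3 <- R3 - (-1)*R2:  [  0   0   1  -1 ]
R4 <- R4 - (-3)*R2:  [  0   0   0  -1 ]
All pivots nonzero; naive elimination completes without hitting a zero pivot.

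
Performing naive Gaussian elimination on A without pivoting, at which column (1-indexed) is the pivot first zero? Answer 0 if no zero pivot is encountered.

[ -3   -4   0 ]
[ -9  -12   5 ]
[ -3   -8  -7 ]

first zero-pivot column = 2

Naive forward elimination:
R2 <- R2 - (3)*R1:  [ 0  0  5 ]
R3 <- R3 - (1)*R1:  [  0  -4  -7 ]
Matrix at this point:
[ -3  -4   0 ]
[  0   0   5 ]
[  0  -4  -7 ]
Pivot entry (2,2) is zero but row 3 has -4 in column 2 -> naive elimination stops; a row interchange (e.g. R2 <-> R3) would be required here.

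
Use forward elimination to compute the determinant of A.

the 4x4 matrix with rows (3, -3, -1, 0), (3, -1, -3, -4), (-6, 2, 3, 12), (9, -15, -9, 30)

det(A) = -36

Forward elimination:
R2 <- R2 - (1)*R1:  [  0   2  -2  -4 ]
R3 <- R3 - (-2)*R1:  [  0  -4   1  12 ]
R4 <- R4 - (3)*R1:  [  0  -6  -6  30 ]
R3 <- R3 - (-2)*R2:  [  0   0  -3   4 ]
R4 <- R4 - (-3)*R2:  [   0    0  -12   18 ]
R4 <- R4 - (4)*R3:  [ 0  0  0  2 ]
Upper-triangular form:
[ 3  -3  -1   0 ]
[ 0   2  -2  -4 ]
[ 0   0  -3   4 ]
[ 0   0   0   2 ]
det(A) = (-1)^0 * (3) * (2) * (-3) * (2) = -36  (0 row swaps -> sign +1)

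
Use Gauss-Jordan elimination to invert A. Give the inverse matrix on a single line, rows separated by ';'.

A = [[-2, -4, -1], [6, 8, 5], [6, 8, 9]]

Gauss-Jordan on [A | I]:
R1 <- (1/-2)*R1:  [    1     2   1/2  |  -1/2     0     0 ]
R2 <- R2 - (6)*R1:  [  0  -4   2  |   3   1   0 ]
R3 <- R3 - (6)*R1:  [  0  -4   6  |   3   0   1 ]
R2 <- (1/-4)*R2:  [    0     1  -1/2  |  -3/4  -1/4     0 ]
R1 <- R1 - (2)*R2:  [   1    0  3/2  |    1  1/2    0 ]
R3 <- R3 - (-4)*R2:  [  0   0   4  |   0  -1   1 ]
R3 <- (1/4)*R3:  [    0     0     1  |     0  -1/4   1/4 ]
R1 <- R1 - (3/2)*R3:  [    1     0     0  |     1   7/8  -3/8 ]
R2 <- R2 - (-1/2)*R3:  [    0     1     0  |  -3/4  -3/8   1/8 ]
Right block of [I | A^{-1}] is the inverse:
[    1   7/8  -3/8 ]
[ -3/4  -3/8   1/8 ]
[    0  -1/4   1/4 ]

inverse = [1 7/8 -3/8; -3/4 -3/8 1/8; 0 -1/4 1/4]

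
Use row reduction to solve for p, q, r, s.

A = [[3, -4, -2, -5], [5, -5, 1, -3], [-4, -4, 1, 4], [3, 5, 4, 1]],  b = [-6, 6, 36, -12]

(-3, -4, 4, 1)

Forward elimination on [A|b]:
R2 <- R2 - (5/3)*R1:  [    0   5/3  13/3  16/3    16 ]
R3 <- R3 - (-4/3)*R1:  [     0  -28/3   -5/3   -8/3     28 ]
R4 <- R4 - (1)*R1:  [  0   9   6   6  -6 ]
R3 <- R3 - (-28/5)*R2:  [     0      0  113/5  136/5  588/5 ]
R4 <- R4 - (27/5)*R2:  [      0       0   -87/5  -114/5  -462/5 ]
R4 <- R4 - (-87/113)*R3:  [        0         0         0  -210/113  -210/113 ]
Row echelon form:
[ 3   -4     -2        -5  |        -6 ]
[ 0  5/3   13/3      16/3  |        16 ]
[ 0    0  113/5     136/5  |     588/5 ]
[ 0    0      0  -210/113  |  -210/113 ]
Back-substitution:
s = (-210/113) / (-210/113) = 1
r = (588/5 - (136/5)*(1)) / (113/5) = 4
q = (16 - (13/3)*(4) - (16/3)*(1)) / (5/3) = -4
p = (-6 - (-4)*(-4) - (-2)*(4) - (-5)*(1)) / 3 = -3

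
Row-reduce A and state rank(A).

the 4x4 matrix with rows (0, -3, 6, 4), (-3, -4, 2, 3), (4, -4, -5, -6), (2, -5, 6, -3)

Row reduction:
R1 <-> R2   (pivot in column 1 was zero)
[ -3  -4   2   3 ]
[  0  -3   6   4 ]
[  4  -4  -5  -6 ]
[  2  -5   6  -3 ]
R3 <- R3 - (-4/3)*R1:  [     0  -28/3   -7/3     -2 ]
R4 <- R4 - (-2/3)*R1:  [     0  -23/3   22/3     -1 ]
R3 <- R3 - (28/9)*R2:  [      0       0     -21  -130/9 ]
R4 <- R4 - (23/9)*R2:  [      0       0      -8  -101/9 ]
R4 <- R4 - (8/21)*R3:  [         0          0          0  -1081/189 ]
Row echelon form:
[ -3  -4    2          3 ]
[  0  -3    6          4 ]
[  0   0  -21     -130/9 ]
[  0   0    0  -1081/189 ]
Nonzero rows / pivot columns: 4

rank(A) = 4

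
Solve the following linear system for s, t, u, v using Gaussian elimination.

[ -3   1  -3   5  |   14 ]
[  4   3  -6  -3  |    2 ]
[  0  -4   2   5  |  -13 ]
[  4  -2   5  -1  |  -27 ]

Forward elimination on [A|b]:
R2 <- R2 - (-4/3)*R1:  [    0  13/3   -10  11/3  62/3 ]
R4 <- R4 - (-4/3)*R1:  [     0   -2/3      1   17/3  -25/3 ]
R3 <- R3 - (-12/13)*R2:  [      0       0  -94/13  109/13   79/13 ]
R4 <- R4 - (-2/13)*R2:  [      0       0   -7/13   81/13  -67/13 ]
R4 <- R4 - (7/94)*R3:  [       0        0        0   527/94  -527/94 ]
Row echelon form:
[ -3     1      -3       5  |       14 ]
[  0  13/3     -10    11/3  |     62/3 ]
[  0     0  -94/13  109/13  |    79/13 ]
[  0     0       0  527/94  |  -527/94 ]
Back-substitution:
v = (-527/94) / (527/94) = -1
u = (79/13 - (109/13)*(-1)) / (-94/13) = -2
t = (62/3 - (-10)*(-2) - (11/3)*(-1)) / (13/3) = 1
s = (14 - (1)*(1) - (-3)*(-2) - (5)*(-1)) / -3 = -4

(-4, 1, -2, -1)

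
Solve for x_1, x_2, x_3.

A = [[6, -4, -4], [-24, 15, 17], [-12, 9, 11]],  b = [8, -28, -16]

(0, -3, 1)

Forward elimination on [A|b]:
R2 <- R2 - (-4)*R1:  [  0  -1   1   4 ]
R3 <- R3 - (-2)*R1:  [ 0  1  3  0 ]
R3 <- R3 - (-1)*R2:  [ 0  0  4  4 ]
Row echelon form:
[ 6  -4  -4  |  8 ]
[ 0  -1   1  |  4 ]
[ 0   0   4  |  4 ]
Back-substitution:
x_3 = (4) / 4 = 1
x_2 = (4 - (1)*(1)) / -1 = -3
x_1 = (8 - (-4)*(-3) - (-4)*(1)) / 6 = 0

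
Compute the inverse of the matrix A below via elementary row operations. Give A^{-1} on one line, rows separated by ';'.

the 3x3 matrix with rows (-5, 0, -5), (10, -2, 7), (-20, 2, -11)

inverse = [2/15 -1/6 -1/6; -1/2 -3/4 -1/4; -1/3 1/6 1/6]

Gauss-Jordan on [A | I]:
R1 <- (1/-5)*R1:  [    1     0     1  |  -1/5     0     0 ]
R2 <- R2 - (10)*R1:  [  0  -2  -3  |   2   1   0 ]
R3 <- R3 - (-20)*R1:  [  0   2   9  |  -4   0   1 ]
R2 <- (1/-2)*R2:  [    0     1   3/2  |    -1  -1/2     0 ]
R3 <- R3 - (2)*R2:  [  0   0   6  |  -2   1   1 ]
R3 <- (1/6)*R3:  [    0     0     1  |  -1/3   1/6   1/6 ]
R1 <- R1 - (1)*R3:  [    1     0     0  |  2/15  -1/6  -1/6 ]
R2 <- R2 - (3/2)*R3:  [    0     1     0  |  -1/2  -3/4  -1/4 ]
Right block of [I | A^{-1}] is the inverse:
[ 2/15  -1/6  -1/6 ]
[ -1/2  -3/4  -1/4 ]
[ -1/3   1/6   1/6 ]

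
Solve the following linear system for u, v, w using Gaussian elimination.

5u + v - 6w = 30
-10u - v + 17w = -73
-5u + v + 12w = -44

Forward elimination on [A|b]:
R2 <- R2 - (-2)*R1:  [   0    1    5  -13 ]
R3 <- R3 - (-1)*R1:  [   0    2    6  -14 ]
R3 <- R3 - (2)*R2:  [  0   0  -4  12 ]
Row echelon form:
[ 5  1  -6  |   30 ]
[ 0  1   5  |  -13 ]
[ 0  0  -4  |   12 ]
Back-substitution:
w = (12) / -4 = -3
v = (-13 - (5)*(-3)) / 1 = 2
u = (30 - (1)*(2) - (-6)*(-3)) / 5 = 2

(2, 2, -3)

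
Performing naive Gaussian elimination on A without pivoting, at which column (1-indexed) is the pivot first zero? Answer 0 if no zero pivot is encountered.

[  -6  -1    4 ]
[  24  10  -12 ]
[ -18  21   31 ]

Naive forward elimination:
R2 <- R2 - (-4)*R1:  [ 0  6  4 ]
R3 <- R3 - (3)*R1:  [  0  24  19 ]
R3 <- R3 - (4)*R2:  [ 0  0  3 ]
All pivots nonzero; naive elimination completes without hitting a zero pivot.

first zero-pivot column = 0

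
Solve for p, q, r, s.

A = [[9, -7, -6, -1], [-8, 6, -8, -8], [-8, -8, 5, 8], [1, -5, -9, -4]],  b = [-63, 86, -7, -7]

Forward elimination on [A|b]:
R2 <- R2 - (-8/9)*R1:  [     0   -2/9  -40/3  -80/9     30 ]
R3 <- R3 - (-8/9)*R1:  [      0  -128/9    -1/3    64/9     -63 ]
R4 <- R4 - (1/9)*R1:  [     0  -38/9  -25/3  -35/9      0 ]
R3 <- R3 - (64)*R2:  [     0      0    853    576  -1983 ]
R4 <- R4 - (19)*R2:  [    0     0   245   165  -570 ]
R4 <- R4 - (245/853)*R3:  [        0         0         0  -375/853  -375/853 ]
Row echelon form:
[ 9    -7     -6        -1  |       -63 ]
[ 0  -2/9  -40/3     -80/9  |        30 ]
[ 0     0    853       576  |     -1983 ]
[ 0     0      0  -375/853  |  -375/853 ]
Back-substitution:
s = (-375/853) / (-375/853) = 1
r = (-1983 - (576)*(1)) / 853 = -3
q = (30 - (-40/3)*(-3) - (-80/9)*(1)) / (-2/9) = 5
p = (-63 - (-7)*(5) - (-6)*(-3) - (-1)*(1)) / 9 = -5

(-5, 5, -3, 1)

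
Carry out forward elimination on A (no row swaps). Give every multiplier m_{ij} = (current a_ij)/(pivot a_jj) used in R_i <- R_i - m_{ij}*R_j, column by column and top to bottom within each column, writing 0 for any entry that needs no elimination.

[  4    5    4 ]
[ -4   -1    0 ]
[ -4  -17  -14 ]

Forward elimination:
R2 <- R2 - (-1)*R1:  [ 0  4  4 ]
R3 <- R3 - (-1)*R1:  [   0  -12  -10 ]
R3 <- R3 - (-3)*R2:  [ 0  0  2 ]
Multipliers (in order of application): m_{21} = -1, m_{31} = -1, m_{32} = -3

multipliers: -1, -1, -3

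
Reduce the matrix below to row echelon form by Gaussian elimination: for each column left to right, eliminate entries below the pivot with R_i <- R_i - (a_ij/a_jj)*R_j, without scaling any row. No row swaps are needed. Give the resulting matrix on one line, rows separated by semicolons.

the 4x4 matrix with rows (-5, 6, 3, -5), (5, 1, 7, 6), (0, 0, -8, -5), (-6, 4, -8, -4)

Forward elimination:
R2 <- R2 - (-1)*R1:  [  0   7  10   1 ]
R4 <- R4 - (6/5)*R1:  [     0  -16/5  -58/5      2 ]
R4 <- R4 - (-16/35)*R2:  [       0        0  -246/35    86/35 ]
R4 <- R4 - (123/140)*R3:  [      0       0       0  137/20 ]
Row echelon form:
[ -5  6   3      -5 ]
[  0  7  10       1 ]
[  0  0  -8      -5 ]
[  0  0   0  137/20 ]

REF = [-5 6 3 -5; 0 7 10 1; 0 0 -8 -5; 0 0 0 137/20]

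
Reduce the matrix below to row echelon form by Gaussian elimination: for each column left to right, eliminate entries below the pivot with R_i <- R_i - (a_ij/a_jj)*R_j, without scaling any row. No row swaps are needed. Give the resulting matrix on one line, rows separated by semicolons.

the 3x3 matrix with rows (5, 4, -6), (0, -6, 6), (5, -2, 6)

Forward elimination:
R3 <- R3 - (1)*R1:  [  0  -6  12 ]
R3 <- R3 - (1)*R2:  [ 0  0  6 ]
Row echelon form:
[ 5   4  -6 ]
[ 0  -6   6 ]
[ 0   0   6 ]

REF = [5 4 -6; 0 -6 6; 0 0 6]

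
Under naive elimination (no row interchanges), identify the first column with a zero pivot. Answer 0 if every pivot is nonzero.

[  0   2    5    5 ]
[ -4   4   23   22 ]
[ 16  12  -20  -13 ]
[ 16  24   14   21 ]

Naive forward elimination:
Pivot entry (1,1) is zero but row 2 has -4 in column 1 -> naive elimination stops; a row interchange (e.g. R1 <-> R2) would be required here.

first zero-pivot column = 1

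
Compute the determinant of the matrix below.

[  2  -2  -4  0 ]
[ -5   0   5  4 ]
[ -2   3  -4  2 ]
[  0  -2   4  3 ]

det(A) = 294

Forward elimination:
R2 <- R2 - (-5/2)*R1:  [  0  -5  -5   4 ]
R3 <- R3 - (-1)*R1:  [  0   1  -8   2 ]
R3 <- R3 - (-1/5)*R2:  [    0     0    -9  14/5 ]
R4 <- R4 - (2/5)*R2:  [   0    0    6  7/5 ]
R4 <- R4 - (-2/3)*R3:  [     0      0      0  49/15 ]
Upper-triangular form:
[ 2  -2  -4      0 ]
[ 0  -5  -5      4 ]
[ 0   0  -9   14/5 ]
[ 0   0   0  49/15 ]
det(A) = (-1)^0 * (2) * (-5) * (-9) * (49/15) = 294  (0 row swaps -> sign +1)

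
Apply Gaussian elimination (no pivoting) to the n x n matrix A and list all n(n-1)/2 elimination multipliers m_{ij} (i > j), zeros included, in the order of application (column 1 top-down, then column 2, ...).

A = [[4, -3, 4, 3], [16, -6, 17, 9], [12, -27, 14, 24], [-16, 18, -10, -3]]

Forward elimination:
R2 <- R2 - (4)*R1:  [  0   6   1  -3 ]
R3 <- R3 - (3)*R1:  [   0  -18    2   15 ]
R4 <- R4 - (-4)*R1:  [ 0  6  6  9 ]
R3 <- R3 - (-3)*R2:  [ 0  0  5  6 ]
R4 <- R4 - (1)*R2:  [  0   0   5  12 ]
R4 <- R4 - (1)*R3:  [ 0  0  0  6 ]
Multipliers (in order of application): m_{21} = 4, m_{31} = 3, m_{41} = -4, m_{32} = -3, m_{42} = 1, m_{43} = 1

multipliers: 4, 3, -4, -3, 1, 1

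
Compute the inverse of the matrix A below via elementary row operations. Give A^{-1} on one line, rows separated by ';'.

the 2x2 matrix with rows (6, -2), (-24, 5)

Gauss-Jordan on [A | I]:
R1 <- (1/6)*R1:  [    1  -1/3  |   1/6     0 ]
R2 <- R2 - (-24)*R1:  [  0  -3  |   4   1 ]
R2 <- (1/-3)*R2:  [    0     1  |  -4/3  -1/3 ]
R1 <- R1 - (-1/3)*R2:  [     1      0  |  -5/18   -1/9 ]
Right block of [I | A^{-1}] is the inverse:
[ -5/18  -1/9 ]
[  -4/3  -1/3 ]

inverse = [-5/18 -1/9; -4/3 -1/3]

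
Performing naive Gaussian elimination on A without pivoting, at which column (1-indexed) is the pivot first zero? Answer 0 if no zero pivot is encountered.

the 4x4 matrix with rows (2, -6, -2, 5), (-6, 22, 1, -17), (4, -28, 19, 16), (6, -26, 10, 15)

Naive forward elimination:
R2 <- R2 - (-3)*R1:  [  0   4  -5  -2 ]
R3 <- R3 - (2)*R1:  [   0  -16   23    6 ]
R4 <- R4 - (3)*R1:  [  0  -8  16   0 ]
R3 <- R3 - (-4)*R2:  [  0   0   3  -2 ]
R4 <- R4 - (-2)*R2:  [  0   0   6  -4 ]
R4 <- R4 - (2)*R3:  [ 0  0  0  0 ]
Matrix at this point:
[ 2  -6  -2   5 ]
[ 0   4  -5  -2 ]
[ 0   0   3  -2 ]
[ 0   0   0   0 ]
Pivot entry (4,4) in the last row is zero and there are no rows below to swap with -> zero pivot in column 4 (A is singular).

first zero-pivot column = 4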